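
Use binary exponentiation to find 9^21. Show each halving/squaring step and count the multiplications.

Computing 9^21 by squaring (build up from 9^1; each line after the first costs one multiplication):

9^1 = 9
9^2 = (9^1)^2 = 9^2 = 81
9^4 = (9^2)^2 = 81^2 = 6561
9^5 = 9 * 9^4 = 9 * 6561 = 59049
9^10 = (9^5)^2 = 59049^2 = 3486784401
9^20 = (9^10)^2 = 3486784401^2 = 12157665459056928801
9^21 = 9 * 9^20 = 9 * 12157665459056928801 = 109418989131512359209

Result: 109418989131512359209
Multiplications needed: 6 (6 lines after 9^1)

9^21 = 109418989131512359209. Using exponentiation by squaring, this requires 6 multiplications. The key idea: if the exponent is even, square the half-power; if odd, multiply by the base once.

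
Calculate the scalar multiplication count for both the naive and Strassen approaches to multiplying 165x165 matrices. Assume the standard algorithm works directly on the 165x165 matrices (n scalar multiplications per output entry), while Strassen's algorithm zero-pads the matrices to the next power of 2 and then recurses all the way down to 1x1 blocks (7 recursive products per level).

Matrix multiplication for 165x165 matrices:

Strassen's algorithm requires power-of-2 dimensions. Pad 165x165 to 256x256 (next power of 2).

Standard algorithm: 165^3 = 4492125 multiplications
Strassen's algorithm: 7^(log2(256)) = 7^8 = 5764801 multiplications
Difference: 4492125 - 5764801 = -1272676 (Strassen uses MORE here due to padding overhead — for small or just-over-power-of-2 n, padding can outweigh the per-level savings)

Standard: 4492125 multiplications (165^3). Strassen: 5764801 multiplications (7^8, after padding to 256x256). Strassen reduces 8 recursive multiplications to 7 at each level.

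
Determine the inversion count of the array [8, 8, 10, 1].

Finding inversions in [8, 8, 10, 1]:

(0, 3): arr[0]=8 > arr[3]=1
(1, 3): arr[1]=8 > arr[3]=1
(2, 3): arr[2]=10 > arr[3]=1

Total inversions: 3

The array has 3 inversion(s): (0,3), (1,3), (2,3). Each pair (i,j) satisfies i < j and arr[i] > arr[j].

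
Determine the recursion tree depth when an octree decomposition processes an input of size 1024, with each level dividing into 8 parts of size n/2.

For divide and conquer with division factor 2:

Problem sizes at each level:
Level 0: 1024
Level 1: 512
Level 2: 256
Level 3: 128
Level 4: 64
Level 5: 32
Level 6: 16
Level 7: 8
Level 8: 4
Level 9: 2
Level 10: 1

The root is level 0 and the size-1 base case is level 10 (the tree spans levels 0 through 10, i.e. 11 levels counting the root), so the depth is the number of divisions: log_2(1024) = 10

The recursion tree depth is log_2(1024) = 10. At each level, the problem size is divided by 2, so it takes 10 divisions to reduce to a base case of size 1. The algorithm makes 8 recursive calls at each level.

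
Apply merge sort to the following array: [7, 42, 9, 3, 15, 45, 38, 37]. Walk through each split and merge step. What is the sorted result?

Merge sort trace:

Split: [7, 42, 9, 3, 15, 45, 38, 37] -> [7, 42, 9, 3] and [15, 45, 38, 37]
  Split: [7, 42, 9, 3] -> [7, 42] and [9, 3]
    Split: [7, 42] -> [7] and [42]
    Merge: [7] + [42] -> [7, 42]
    Split: [9, 3] -> [9] and [3]
    Merge: [9] + [3] -> [3, 9]
  Merge: [7, 42] + [3, 9] -> [3, 7, 9, 42]
  Split: [15, 45, 38, 37] -> [15, 45] and [38, 37]
    Split: [15, 45] -> [15] and [45]
    Merge: [15] + [45] -> [15, 45]
    Split: [38, 37] -> [38] and [37]
    Merge: [38] + [37] -> [37, 38]
  Merge: [15, 45] + [37, 38] -> [15, 37, 38, 45]
Merge: [3, 7, 9, 42] + [15, 37, 38, 45] -> [3, 7, 9, 15, 37, 38, 42, 45]

Final sorted array: [3, 7, 9, 15, 37, 38, 42, 45]

The merge sort proceeds by recursively splitting the array and merging sorted halves.
After all merges, the sorted array is [3, 7, 9, 15, 37, 38, 42, 45].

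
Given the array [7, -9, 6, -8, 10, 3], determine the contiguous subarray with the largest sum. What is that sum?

Using Kadane's algorithm on [7, -9, 6, -8, 10, 3]:

Scanning through the array:
Position 1 (value -9): max_ending_here = -2, max_so_far = 7
Position 2 (value 6): max_ending_here = 6, max_so_far = 7
Position 3 (value -8): max_ending_here = -2, max_so_far = 7
Position 4 (value 10): max_ending_here = 10, max_so_far = 10
Position 5 (value 3): max_ending_here = 13, max_so_far = 13

Maximum subarray: [10, 3]
Maximum sum: 13

The maximum subarray is [10, 3] with sum 13. This subarray runs from index 4 to index 5.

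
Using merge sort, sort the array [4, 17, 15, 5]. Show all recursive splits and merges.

Merge sort trace:

Split: [4, 17, 15, 5] -> [4, 17] and [15, 5]
  Split: [4, 17] -> [4] and [17]
  Merge: [4] + [17] -> [4, 17]
  Split: [15, 5] -> [15] and [5]
  Merge: [15] + [5] -> [5, 15]
Merge: [4, 17] + [5, 15] -> [4, 5, 15, 17]

Final sorted array: [4, 5, 15, 17]

The merge sort proceeds by recursively splitting the array and merging sorted halves.
After all merges, the sorted array is [4, 5, 15, 17].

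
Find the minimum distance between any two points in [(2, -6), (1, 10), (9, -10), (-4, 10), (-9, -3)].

Computing all pairwise distances among 5 points:

d((2, -6), (1, 10)) = 16.0312
d((2, -6), (9, -10)) = 8.0623
d((2, -6), (-4, 10)) = 17.088
d((2, -6), (-9, -3)) = 11.4018
d((1, 10), (9, -10)) = 21.5407
d((1, 10), (-4, 10)) = 5.0 <-- minimum
d((1, 10), (-9, -3)) = 16.4012
d((9, -10), (-4, 10)) = 23.8537
d((9, -10), (-9, -3)) = 19.3132
d((-4, 10), (-9, -3)) = 13.9284

Closest pair: (1, 10) and (-4, 10) with distance 5.0

The closest pair is (1, 10) and (-4, 10) with Euclidean distance 5.0. For 5 points, brute-force pairwise comparison is shown above. For large n, the divide-and-conquer algorithm (sort by x, recurse on halves, check the dividing strip) achieves O(n log n).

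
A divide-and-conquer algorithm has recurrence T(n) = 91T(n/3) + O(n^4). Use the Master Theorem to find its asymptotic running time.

Master Theorem for T(n) = 91T(n/3) + O(n^4):

a = 91, b = 3, c = 4
log_b(a) = log_3(91) = 4.1060

Case 1: c = 4 < log_3(91) = 4.1060
T(n) = O(n^(log_3 91))

For T(n) = 91T(n/3) + O(n^4): log_3(91) = 4.1060. This is Case 1 of the Master Theorem (c < log_b(a), work dominated by leaves), giving O(n^(log_3 91)).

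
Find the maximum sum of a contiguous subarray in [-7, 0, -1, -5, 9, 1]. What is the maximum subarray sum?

Using Kadane's algorithm on [-7, 0, -1, -5, 9, 1]:

Scanning through the array:
Position 1 (value 0): max_ending_here = 0, max_so_far = 0
Position 2 (value -1): max_ending_here = -1, max_so_far = 0
Position 3 (value -5): max_ending_here = -5, max_so_far = 0
Position 4 (value 9): max_ending_here = 9, max_so_far = 9
Position 5 (value 1): max_ending_here = 10, max_so_far = 10

Maximum subarray: [9, 1]
Maximum sum: 10

The maximum subarray is [9, 1] with sum 10. This subarray runs from index 4 to index 5.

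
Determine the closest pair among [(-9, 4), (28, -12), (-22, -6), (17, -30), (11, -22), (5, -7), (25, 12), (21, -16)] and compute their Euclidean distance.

Computing all pairwise distances among 8 points:

d((-9, 4), (28, -12)) = 40.3113
d((-9, 4), (-22, -6)) = 16.4012
d((-9, 4), (17, -30)) = 42.8019
d((-9, 4), (11, -22)) = 32.8024
d((-9, 4), (5, -7)) = 17.8045
d((-9, 4), (25, 12)) = 34.9285
d((-9, 4), (21, -16)) = 36.0555
d((28, -12), (-22, -6)) = 50.3587
d((28, -12), (17, -30)) = 21.095
d((28, -12), (11, -22)) = 19.7231
d((28, -12), (5, -7)) = 23.5372
d((28, -12), (25, 12)) = 24.1868
d((28, -12), (21, -16)) = 8.0623 <-- minimum
d((-22, -6), (17, -30)) = 45.793
d((-22, -6), (11, -22)) = 36.6742
d((-22, -6), (5, -7)) = 27.0185
d((-22, -6), (25, 12)) = 50.3289
d((-22, -6), (21, -16)) = 44.1475
d((17, -30), (11, -22)) = 10.0
d((17, -30), (5, -7)) = 25.9422
d((17, -30), (25, 12)) = 42.7551
d((17, -30), (21, -16)) = 14.5602
d((11, -22), (5, -7)) = 16.1555
d((11, -22), (25, 12)) = 36.7696
d((11, -22), (21, -16)) = 11.6619
d((5, -7), (25, 12)) = 27.5862
d((5, -7), (21, -16)) = 18.3576
d((25, 12), (21, -16)) = 28.2843

Closest pair: (28, -12) and (21, -16) with distance 8.0623

The closest pair is (28, -12) and (21, -16) with Euclidean distance 8.0623. For 8 points, brute-force pairwise comparison is shown above. For large n, the divide-and-conquer algorithm (sort by x, recurse on halves, check the dividing strip) achieves O(n log n).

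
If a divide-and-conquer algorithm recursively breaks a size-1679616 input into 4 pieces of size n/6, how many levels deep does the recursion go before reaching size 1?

For divide and conquer with division factor 6:

Problem sizes at each level:
Level 0: 1679616
Level 1: 279936
Level 2: 46656
Level 3: 7776
Level 4: 1296
Level 5: 216
Level 6: 36
Level 7: 6
Level 8: 1

The root is level 0 and the size-1 base case is level 8 (the tree spans levels 0 through 8, i.e. 9 levels counting the root), so the depth is the number of divisions: log_6(1679616) = 8

The recursion tree depth is log_6(1679616) = 8. At each level, the problem size is divided by 6, so it takes 8 divisions to reduce to a base case of size 1. The algorithm makes 4 recursive calls at each level.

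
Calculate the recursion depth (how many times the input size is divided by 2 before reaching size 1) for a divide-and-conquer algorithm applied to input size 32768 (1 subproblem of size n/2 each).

For divide and conquer with division factor 2:

Problem sizes at each level:
Level 0: 32768
Level 1: 16384
Level 2: 8192
Level 3: 4096
Level 4: 2048
Level 5: 1024
Level 6: 512
Level 7: 256
Level 8: 128
Level 9: 64
Level 10: 32
Level 11: 16
Level 12: 8
Level 13: 4
Level 14: 2
Level 15: 1

The root is level 0 and the size-1 base case is level 15 (the tree spans levels 0 through 15, i.e. 16 levels counting the root), so the depth is the number of divisions: log_2(32768) = 15

The recursion tree depth is log_2(32768) = 15. At each level, the problem size is divided by 2, so it takes 15 divisions to reduce to a base case of size 1. The algorithm makes 1 recursive call at each level.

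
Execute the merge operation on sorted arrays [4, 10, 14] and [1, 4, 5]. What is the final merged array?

Merging process:

Compare 4 vs 1: take 1 from right. Merged: [1]
Compare 4 vs 4: take 4 from left. Merged: [1, 4]
Compare 10 vs 4: take 4 from right. Merged: [1, 4, 4]
Compare 10 vs 5: take 5 from right. Merged: [1, 4, 4, 5]
Append remaining from left: [10, 14]. Merged: [1, 4, 4, 5, 10, 14]

Final merged array: [1, 4, 4, 5, 10, 14]
Total comparisons: 4

The merged array is [1, 4, 4, 5, 10, 14], requiring 4 comparisons. The merge step runs in O(n) time where n is the total number of elements.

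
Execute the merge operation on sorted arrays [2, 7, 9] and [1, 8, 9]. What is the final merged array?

Merging process:

Compare 2 vs 1: take 1 from right. Merged: [1]
Compare 2 vs 8: take 2 from left. Merged: [1, 2]
Compare 7 vs 8: take 7 from left. Merged: [1, 2, 7]
Compare 9 vs 8: take 8 from right. Merged: [1, 2, 7, 8]
Compare 9 vs 9: take 9 from left. Merged: [1, 2, 7, 8, 9]
Append remaining from right: [9]. Merged: [1, 2, 7, 8, 9, 9]

Final merged array: [1, 2, 7, 8, 9, 9]
Total comparisons: 5

The merged array is [1, 2, 7, 8, 9, 9], requiring 5 comparisons. The merge step runs in O(n) time where n is the total number of elements.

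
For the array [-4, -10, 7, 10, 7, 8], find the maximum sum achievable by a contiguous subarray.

Using Kadane's algorithm on [-4, -10, 7, 10, 7, 8]:

Scanning through the array:
Position 1 (value -10): max_ending_here = -10, max_so_far = -4
Position 2 (value 7): max_ending_here = 7, max_so_far = 7
Position 3 (value 10): max_ending_here = 17, max_so_far = 17
Position 4 (value 7): max_ending_here = 24, max_so_far = 24
Position 5 (value 8): max_ending_here = 32, max_so_far = 32

Maximum subarray: [7, 10, 7, 8]
Maximum sum: 32

The maximum subarray is [7, 10, 7, 8] with sum 32. This subarray runs from index 2 to index 5.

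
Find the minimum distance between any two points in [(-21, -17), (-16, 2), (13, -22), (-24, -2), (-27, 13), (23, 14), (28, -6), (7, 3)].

Computing all pairwise distances among 8 points:

d((-21, -17), (-16, 2)) = 19.6469
d((-21, -17), (13, -22)) = 34.3657
d((-21, -17), (-24, -2)) = 15.2971
d((-21, -17), (-27, 13)) = 30.5941
d((-21, -17), (23, 14)) = 53.8238
d((-21, -17), (28, -6)) = 50.2195
d((-21, -17), (7, 3)) = 34.4093
d((-16, 2), (13, -22)) = 37.6431
d((-16, 2), (-24, -2)) = 8.9443 <-- minimum
d((-16, 2), (-27, 13)) = 15.5563
d((-16, 2), (23, 14)) = 40.8044
d((-16, 2), (28, -6)) = 44.7214
d((-16, 2), (7, 3)) = 23.0217
d((13, -22), (-24, -2)) = 42.0595
d((13, -22), (-27, 13)) = 53.1507
d((13, -22), (23, 14)) = 37.3631
d((13, -22), (28, -6)) = 21.9317
d((13, -22), (7, 3)) = 25.7099
d((-24, -2), (-27, 13)) = 15.2971
d((-24, -2), (23, 14)) = 49.6488
d((-24, -2), (28, -6)) = 52.1536
d((-24, -2), (7, 3)) = 31.4006
d((-27, 13), (23, 14)) = 50.01
d((-27, 13), (28, -6)) = 58.1893
d((-27, 13), (7, 3)) = 35.4401
d((23, 14), (28, -6)) = 20.6155
d((23, 14), (7, 3)) = 19.4165
d((28, -6), (7, 3)) = 22.8473

Closest pair: (-16, 2) and (-24, -2) with distance 8.9443

The closest pair is (-16, 2) and (-24, -2) with Euclidean distance 8.9443. For 8 points, brute-force pairwise comparison is shown above. For large n, the divide-and-conquer algorithm (sort by x, recurse on halves, check the dividing strip) achieves O(n log n).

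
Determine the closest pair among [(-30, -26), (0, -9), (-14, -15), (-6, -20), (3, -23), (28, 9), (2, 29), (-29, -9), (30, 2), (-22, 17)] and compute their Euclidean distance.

Computing all pairwise distances among 10 points:

d((-30, -26), (0, -9)) = 34.4819
d((-30, -26), (-14, -15)) = 19.4165
d((-30, -26), (-6, -20)) = 24.7386
d((-30, -26), (3, -23)) = 33.1361
d((-30, -26), (28, 9)) = 67.7422
d((-30, -26), (2, 29)) = 63.6318
d((-30, -26), (-29, -9)) = 17.0294
d((-30, -26), (30, 2)) = 66.2118
d((-30, -26), (-22, 17)) = 43.7379
d((0, -9), (-14, -15)) = 15.2315
d((0, -9), (-6, -20)) = 12.53
d((0, -9), (3, -23)) = 14.3178
d((0, -9), (28, 9)) = 33.2866
d((0, -9), (2, 29)) = 38.0526
d((0, -9), (-29, -9)) = 29.0
d((0, -9), (30, 2)) = 31.9531
d((0, -9), (-22, 17)) = 34.0588
d((-14, -15), (-6, -20)) = 9.434
d((-14, -15), (3, -23)) = 18.7883
d((-14, -15), (28, 9)) = 48.3735
d((-14, -15), (2, 29)) = 46.8188
d((-14, -15), (-29, -9)) = 16.1555
d((-14, -15), (30, 2)) = 47.1699
d((-14, -15), (-22, 17)) = 32.9848
d((-6, -20), (3, -23)) = 9.4868
d((-6, -20), (28, 9)) = 44.6878
d((-6, -20), (2, 29)) = 49.6488
d((-6, -20), (-29, -9)) = 25.4951
d((-6, -20), (30, 2)) = 42.19
d((-6, -20), (-22, 17)) = 40.3113
d((3, -23), (28, 9)) = 40.6079
d((3, -23), (2, 29)) = 52.0096
d((3, -23), (-29, -9)) = 34.9285
d((3, -23), (30, 2)) = 36.7967
d((3, -23), (-22, 17)) = 47.1699
d((28, 9), (2, 29)) = 32.8024
d((28, 9), (-29, -9)) = 59.7746
d((28, 9), (30, 2)) = 7.2801 <-- minimum
d((28, 9), (-22, 17)) = 50.636
d((2, 29), (-29, -9)) = 49.0408
d((2, 29), (30, 2)) = 38.8973
d((2, 29), (-22, 17)) = 26.8328
d((-29, -9), (30, 2)) = 60.0167
d((-29, -9), (-22, 17)) = 26.9258
d((30, 2), (-22, 17)) = 54.1202

Closest pair: (28, 9) and (30, 2) with distance 7.2801

The closest pair is (28, 9) and (30, 2) with Euclidean distance 7.2801. For 10 points, brute-force pairwise comparison is shown above. For large n, the divide-and-conquer algorithm (sort by x, recurse on halves, check the dividing strip) achieves O(n log n).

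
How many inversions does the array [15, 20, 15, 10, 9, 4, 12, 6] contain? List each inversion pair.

Finding inversions in [15, 20, 15, 10, 9, 4, 12, 6]:

(0, 3): arr[0]=15 > arr[3]=10
(0, 4): arr[0]=15 > arr[4]=9
(0, 5): arr[0]=15 > arr[5]=4
(0, 6): arr[0]=15 > arr[6]=12
(0, 7): arr[0]=15 > arr[7]=6
(1, 2): arr[1]=20 > arr[2]=15
(1, 3): arr[1]=20 > arr[3]=10
(1, 4): arr[1]=20 > arr[4]=9
(1, 5): arr[1]=20 > arr[5]=4
(1, 6): arr[1]=20 > arr[6]=12
(1, 7): arr[1]=20 > arr[7]=6
(2, 3): arr[2]=15 > arr[3]=10
(2, 4): arr[2]=15 > arr[4]=9
(2, 5): arr[2]=15 > arr[5]=4
(2, 6): arr[2]=15 > arr[6]=12
(2, 7): arr[2]=15 > arr[7]=6
(3, 4): arr[3]=10 > arr[4]=9
(3, 5): arr[3]=10 > arr[5]=4
(3, 7): arr[3]=10 > arr[7]=6
(4, 5): arr[4]=9 > arr[5]=4
(4, 7): arr[4]=9 > arr[7]=6
(6, 7): arr[6]=12 > arr[7]=6

Total inversions: 22

The array has 22 inversion(s): (0,3), (0,4), (0,5), (0,6), (0,7), (1,2), (1,3), (1,4), (1,5), (1,6), (1,7), (2,3), (2,4), (2,5), (2,6), (2,7), (3,4), (3,5), (3,7), (4,5), (4,7), (6,7). Each pair (i,j) satisfies i < j and arr[i] > arr[j].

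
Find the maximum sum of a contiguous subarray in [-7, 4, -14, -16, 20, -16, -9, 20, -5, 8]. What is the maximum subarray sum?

Using Kadane's algorithm on [-7, 4, -14, -16, 20, -16, -9, 20, -5, 8]:

Scanning through the array:
Position 1 (value 4): max_ending_here = 4, max_so_far = 4
Position 2 (value -14): max_ending_here = -10, max_so_far = 4
Position 3 (value -16): max_ending_here = -16, max_so_far = 4
Position 4 (value 20): max_ending_here = 20, max_so_far = 20
Position 5 (value -16): max_ending_here = 4, max_so_far = 20
Position 6 (value -9): max_ending_here = -5, max_so_far = 20
Position 7 (value 20): max_ending_here = 20, max_so_far = 20
Position 8 (value -5): max_ending_here = 15, max_so_far = 20
Position 9 (value 8): max_ending_here = 23, max_so_far = 23

Maximum subarray: [20, -5, 8]
Maximum sum: 23

The maximum subarray is [20, -5, 8] with sum 23. This subarray runs from index 7 to index 9.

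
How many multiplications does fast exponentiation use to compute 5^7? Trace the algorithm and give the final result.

Computing 5^7 by squaring (build up from 5^1; each line after the first costs one multiplication):

5^1 = 5
5^2 = (5^1)^2 = 5^2 = 25
5^3 = 5 * 5^2 = 5 * 25 = 125
5^6 = (5^3)^2 = 125^2 = 15625
5^7 = 5 * 5^6 = 5 * 15625 = 78125

Result: 78125
Multiplications needed: 4 (4 lines after 5^1)

5^7 = 78125. Using exponentiation by squaring, this requires 4 multiplications. The key idea: if the exponent is even, square the half-power; if odd, multiply by the base once.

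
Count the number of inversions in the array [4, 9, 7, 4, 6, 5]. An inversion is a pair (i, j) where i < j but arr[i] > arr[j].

Finding inversions in [4, 9, 7, 4, 6, 5]:

(1, 2): arr[1]=9 > arr[2]=7
(1, 3): arr[1]=9 > arr[3]=4
(1, 4): arr[1]=9 > arr[4]=6
(1, 5): arr[1]=9 > arr[5]=5
(2, 3): arr[2]=7 > arr[3]=4
(2, 4): arr[2]=7 > arr[4]=6
(2, 5): arr[2]=7 > arr[5]=5
(4, 5): arr[4]=6 > arr[5]=5

Total inversions: 8

The array has 8 inversion(s): (1,2), (1,3), (1,4), (1,5), (2,3), (2,4), (2,5), (4,5). Each pair (i,j) satisfies i < j and arr[i] > arr[j].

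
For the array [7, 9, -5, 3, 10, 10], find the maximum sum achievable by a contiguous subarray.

Using Kadane's algorithm on [7, 9, -5, 3, 10, 10]:

Scanning through the array:
Position 1 (value 9): max_ending_here = 16, max_so_far = 16
Position 2 (value -5): max_ending_here = 11, max_so_far = 16
Position 3 (value 3): max_ending_here = 14, max_so_far = 16
Position 4 (value 10): max_ending_here = 24, max_so_far = 24
Position 5 (value 10): max_ending_here = 34, max_so_far = 34

Maximum subarray: [7, 9, -5, 3, 10, 10]
Maximum sum: 34

The maximum subarray is [7, 9, -5, 3, 10, 10] with sum 34. This subarray runs from index 0 to index 5.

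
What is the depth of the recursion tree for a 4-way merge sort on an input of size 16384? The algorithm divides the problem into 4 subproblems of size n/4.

For divide and conquer with division factor 4:

Problem sizes at each level:
Level 0: 16384
Level 1: 4096
Level 2: 1024
Level 3: 256
Level 4: 64
Level 5: 16
Level 6: 4
Level 7: 1

The root is level 0 and the size-1 base case is level 7 (the tree spans levels 0 through 7, i.e. 8 levels counting the root), so the depth is the number of divisions: log_4(16384) = 7

The recursion tree depth is log_4(16384) = 7. At each level, the problem size is divided by 4, so it takes 7 divisions to reduce to a base case of size 1. The algorithm makes 4 recursive calls at each level.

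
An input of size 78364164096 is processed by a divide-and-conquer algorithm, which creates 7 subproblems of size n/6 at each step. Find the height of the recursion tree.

For divide and conquer with division factor 6:

Problem sizes at each level:
Level 0: 78364164096
Level 1: 13060694016
Level 2: 2176782336
Level 3: 362797056
Level 4: 60466176
Level 5: 10077696
Level 6: 1679616
Level 7: 279936
Level 8: 46656
Level 9: 7776
Level 10: 1296
Level 11: 216
Level 12: 36
Level 13: 6
Level 14: 1

The root is level 0 and the size-1 base case is level 14 (the tree spans levels 0 through 14, i.e. 15 levels counting the root), so the depth is the number of divisions: log_6(78364164096) = 14

The recursion tree depth is log_6(78364164096) = 14. At each level, the problem size is divided by 6, so it takes 14 divisions to reduce to a base case of size 1. The algorithm makes 7 recursive calls at each level.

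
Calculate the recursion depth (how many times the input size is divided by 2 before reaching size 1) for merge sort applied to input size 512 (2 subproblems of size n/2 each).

For divide and conquer with division factor 2:

Problem sizes at each level:
Level 0: 512
Level 1: 256
Level 2: 128
Level 3: 64
Level 4: 32
Level 5: 16
Level 6: 8
Level 7: 4
Level 8: 2
Level 9: 1

The root is level 0 and the size-1 base case is level 9 (the tree spans levels 0 through 9, i.e. 10 levels counting the root), so the depth is the number of divisions: log_2(512) = 9

The recursion tree depth is log_2(512) = 9. At each level, the problem size is divided by 2, so it takes 9 divisions to reduce to a base case of size 1. The algorithm makes 2 recursive calls at each level.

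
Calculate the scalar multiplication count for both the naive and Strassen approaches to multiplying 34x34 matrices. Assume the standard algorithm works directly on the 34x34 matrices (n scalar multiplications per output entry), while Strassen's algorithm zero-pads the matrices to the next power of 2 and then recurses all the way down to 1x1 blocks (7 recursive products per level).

Matrix multiplication for 34x34 matrices:

Strassen's algorithm requires power-of-2 dimensions. Pad 34x34 to 64x64 (next power of 2).

Standard algorithm: 34^3 = 39304 multiplications
Strassen's algorithm: 7^(log2(64)) = 7^6 = 117649 multiplications
Difference: 39304 - 117649 = -78345 (Strassen uses MORE here due to padding overhead — for small or just-over-power-of-2 n, padding can outweigh the per-level savings)

Standard: 39304 multiplications (34^3). Strassen: 117649 multiplications (7^6, after padding to 64x64). Strassen reduces 8 recursive multiplications to 7 at each level.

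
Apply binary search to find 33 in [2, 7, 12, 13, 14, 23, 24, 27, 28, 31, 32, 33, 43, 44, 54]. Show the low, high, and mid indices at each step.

Binary search for 33 in [2, 7, 12, 13, 14, 23, 24, 27, 28, 31, 32, 33, 43, 44, 54]:

lo=0, hi=14, mid=7, arr[mid]=27 -> 27 < 33, search right half
lo=8, hi=14, mid=11, arr[mid]=33 -> Found target at index 11!

Binary search finds 33 at index 11 after 2 comparisons. The search repeatedly halves the search space by comparing with the middle element.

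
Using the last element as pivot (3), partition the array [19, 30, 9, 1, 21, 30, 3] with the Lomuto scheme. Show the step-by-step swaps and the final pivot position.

Lomuto partition with pivot = 3:

Initial array: [19, 30, 9, 1, 21, 30, 3]

arr[0]=19 > 3: no swap
arr[1]=30 > 3: no swap
arr[2]=9 > 3: no swap
arr[3]=1 <= 3: swap with position 0, array becomes [1, 30, 9, 19, 21, 30, 3]
arr[4]=21 > 3: no swap
arr[5]=30 > 3: no swap

Place pivot at position 1: [1, 3, 9, 19, 21, 30, 30]
Pivot position: 1

After partitioning with pivot 3, the array becomes [1, 3, 9, 19, 21, 30, 30]. The pivot is placed at index 1. All elements to the left of the pivot are <= 3, and all elements to the right are > 3.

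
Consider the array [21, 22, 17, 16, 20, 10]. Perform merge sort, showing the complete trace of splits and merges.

Merge sort trace:

Split: [21, 22, 17, 16, 20, 10] -> [21, 22, 17] and [16, 20, 10]
  Split: [21, 22, 17] -> [21] and [22, 17]
    Split: [22, 17] -> [22] and [17]
    Merge: [22] + [17] -> [17, 22]
  Merge: [21] + [17, 22] -> [17, 21, 22]
  Split: [16, 20, 10] -> [16] and [20, 10]
    Split: [20, 10] -> [20] and [10]
    Merge: [20] + [10] -> [10, 20]
  Merge: [16] + [10, 20] -> [10, 16, 20]
Merge: [17, 21, 22] + [10, 16, 20] -> [10, 16, 17, 20, 21, 22]

Final sorted array: [10, 16, 17, 20, 21, 22]

The merge sort proceeds by recursively splitting the array and merging sorted halves.
After all merges, the sorted array is [10, 16, 17, 20, 21, 22].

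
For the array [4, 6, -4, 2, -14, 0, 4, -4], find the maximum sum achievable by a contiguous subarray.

Using Kadane's algorithm on [4, 6, -4, 2, -14, 0, 4, -4]:

Scanning through the array:
Position 1 (value 6): max_ending_here = 10, max_so_far = 10
Position 2 (value -4): max_ending_here = 6, max_so_far = 10
Position 3 (value 2): max_ending_here = 8, max_so_far = 10
Position 4 (value -14): max_ending_here = -6, max_so_far = 10
Position 5 (value 0): max_ending_here = 0, max_so_far = 10
Position 6 (value 4): max_ending_here = 4, max_so_far = 10
Position 7 (value -4): max_ending_here = 0, max_so_far = 10

Maximum subarray: [4, 6]
Maximum sum: 10

The maximum subarray is [4, 6] with sum 10. This subarray runs from index 0 to index 1.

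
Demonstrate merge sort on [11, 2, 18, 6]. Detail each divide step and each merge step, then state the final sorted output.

Merge sort trace:

Split: [11, 2, 18, 6] -> [11, 2] and [18, 6]
  Split: [11, 2] -> [11] and [2]
  Merge: [11] + [2] -> [2, 11]
  Split: [18, 6] -> [18] and [6]
  Merge: [18] + [6] -> [6, 18]
Merge: [2, 11] + [6, 18] -> [2, 6, 11, 18]

Final sorted array: [2, 6, 11, 18]

The merge sort proceeds by recursively splitting the array and merging sorted halves.
After all merges, the sorted array is [2, 6, 11, 18].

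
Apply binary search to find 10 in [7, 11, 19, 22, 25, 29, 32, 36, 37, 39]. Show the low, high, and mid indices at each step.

Binary search for 10 in [7, 11, 19, 22, 25, 29, 32, 36, 37, 39]:

lo=0, hi=9, mid=4, arr[mid]=25 -> 25 > 10, search left half
lo=0, hi=3, mid=1, arr[mid]=11 -> 11 > 10, search left half
lo=0, hi=0, mid=0, arr[mid]=7 -> 7 < 10, search right half
lo=1 > hi=0, target 10 not found

Binary search determines that 10 is not in the array after 3 comparisons. The search space was exhausted without finding the target.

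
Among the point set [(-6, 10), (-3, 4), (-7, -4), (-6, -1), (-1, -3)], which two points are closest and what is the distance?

Computing all pairwise distances among 5 points:

d((-6, 10), (-3, 4)) = 6.7082
d((-6, 10), (-7, -4)) = 14.0357
d((-6, 10), (-6, -1)) = 11.0
d((-6, 10), (-1, -3)) = 13.9284
d((-3, 4), (-7, -4)) = 8.9443
d((-3, 4), (-6, -1)) = 5.831
d((-3, 4), (-1, -3)) = 7.2801
d((-7, -4), (-6, -1)) = 3.1623 <-- minimum
d((-7, -4), (-1, -3)) = 6.0828
d((-6, -1), (-1, -3)) = 5.3852

Closest pair: (-7, -4) and (-6, -1) with distance 3.1623

The closest pair is (-7, -4) and (-6, -1) with Euclidean distance 3.1623. For 5 points, brute-force pairwise comparison is shown above. For large n, the divide-and-conquer algorithm (sort by x, recurse on halves, check the dividing strip) achieves O(n log n).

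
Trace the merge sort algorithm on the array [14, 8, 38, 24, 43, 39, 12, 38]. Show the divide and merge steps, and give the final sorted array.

Merge sort trace:

Split: [14, 8, 38, 24, 43, 39, 12, 38] -> [14, 8, 38, 24] and [43, 39, 12, 38]
  Split: [14, 8, 38, 24] -> [14, 8] and [38, 24]
    Split: [14, 8] -> [14] and [8]
    Merge: [14] + [8] -> [8, 14]
    Split: [38, 24] -> [38] and [24]
    Merge: [38] + [24] -> [24, 38]
  Merge: [8, 14] + [24, 38] -> [8, 14, 24, 38]
  Split: [43, 39, 12, 38] -> [43, 39] and [12, 38]
    Split: [43, 39] -> [43] and [39]
    Merge: [43] + [39] -> [39, 43]
    Split: [12, 38] -> [12] and [38]
    Merge: [12] + [38] -> [12, 38]
  Merge: [39, 43] + [12, 38] -> [12, 38, 39, 43]
Merge: [8, 14, 24, 38] + [12, 38, 39, 43] -> [8, 12, 14, 24, 38, 38, 39, 43]

Final sorted array: [8, 12, 14, 24, 38, 38, 39, 43]

The merge sort proceeds by recursively splitting the array and merging sorted halves.
After all merges, the sorted array is [8, 12, 14, 24, 38, 38, 39, 43].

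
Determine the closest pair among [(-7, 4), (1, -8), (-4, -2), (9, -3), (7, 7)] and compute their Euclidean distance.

Computing all pairwise distances among 5 points:

d((-7, 4), (1, -8)) = 14.4222
d((-7, 4), (-4, -2)) = 6.7082 <-- minimum
d((-7, 4), (9, -3)) = 17.4642
d((-7, 4), (7, 7)) = 14.3178
d((1, -8), (-4, -2)) = 7.8102
d((1, -8), (9, -3)) = 9.434
d((1, -8), (7, 7)) = 16.1555
d((-4, -2), (9, -3)) = 13.0384
d((-4, -2), (7, 7)) = 14.2127
d((9, -3), (7, 7)) = 10.198

Closest pair: (-7, 4) and (-4, -2) with distance 6.7082

The closest pair is (-7, 4) and (-4, -2) with Euclidean distance 6.7082. For 5 points, brute-force pairwise comparison is shown above. For large n, the divide-and-conquer algorithm (sort by x, recurse on halves, check the dividing strip) achieves O(n log n).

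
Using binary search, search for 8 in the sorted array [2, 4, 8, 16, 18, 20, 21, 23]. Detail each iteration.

Binary search for 8 in [2, 4, 8, 16, 18, 20, 21, 23]:

lo=0, hi=7, mid=3, arr[mid]=16 -> 16 > 8, search left half
lo=0, hi=2, mid=1, arr[mid]=4 -> 4 < 8, search right half
lo=2, hi=2, mid=2, arr[mid]=8 -> Found target at index 2!

Binary search finds 8 at index 2 after 3 comparisons. The search repeatedly halves the search space by comparing with the middle element.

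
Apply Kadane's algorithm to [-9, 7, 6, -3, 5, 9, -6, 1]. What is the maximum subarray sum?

Using Kadane's algorithm on [-9, 7, 6, -3, 5, 9, -6, 1]:

Scanning through the array:
Position 1 (value 7): max_ending_here = 7, max_so_far = 7
Position 2 (value 6): max_ending_here = 13, max_so_far = 13
Position 3 (value -3): max_ending_here = 10, max_so_far = 13
Position 4 (value 5): max_ending_here = 15, max_so_far = 15
Position 5 (value 9): max_ending_here = 24, max_so_far = 24
Position 6 (value -6): max_ending_here = 18, max_so_far = 24
Position 7 (value 1): max_ending_here = 19, max_so_far = 24

Maximum subarray: [7, 6, -3, 5, 9]
Maximum sum: 24

The maximum subarray is [7, 6, -3, 5, 9] with sum 24. This subarray runs from index 1 to index 5.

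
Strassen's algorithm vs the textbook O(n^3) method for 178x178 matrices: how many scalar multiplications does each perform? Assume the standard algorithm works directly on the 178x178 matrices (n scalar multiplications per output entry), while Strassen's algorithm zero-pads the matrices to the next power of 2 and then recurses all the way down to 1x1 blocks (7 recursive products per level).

Matrix multiplication for 178x178 matrices:

Strassen's algorithm requires power-of-2 dimensions. Pad 178x178 to 256x256 (next power of 2).

Standard algorithm: 178^3 = 5639752 multiplications
Strassen's algorithm: 7^(log2(256)) = 7^8 = 5764801 multiplications
Difference: 5639752 - 5764801 = -125049 (Strassen uses MORE here due to padding overhead — for small or just-over-power-of-2 n, padding can outweigh the per-level savings)

Standard: 5639752 multiplications (178^3). Strassen: 5764801 multiplications (7^8, after padding to 256x256). Strassen reduces 8 recursive multiplications to 7 at each level.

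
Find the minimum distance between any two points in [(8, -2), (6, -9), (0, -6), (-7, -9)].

Computing all pairwise distances among 4 points:

d((8, -2), (6, -9)) = 7.2801
d((8, -2), (0, -6)) = 8.9443
d((8, -2), (-7, -9)) = 16.5529
d((6, -9), (0, -6)) = 6.7082 <-- minimum
d((6, -9), (-7, -9)) = 13.0
d((0, -6), (-7, -9)) = 7.6158

Closest pair: (6, -9) and (0, -6) with distance 6.7082

The closest pair is (6, -9) and (0, -6) with Euclidean distance 6.7082. For 4 points, brute-force pairwise comparison is shown above. For large n, the divide-and-conquer algorithm (sort by x, recurse on halves, check the dividing strip) achieves O(n log n).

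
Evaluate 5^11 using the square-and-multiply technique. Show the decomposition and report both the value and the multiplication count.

Computing 5^11 by squaring (build up from 5^1; each line after the first costs one multiplication):

5^1 = 5
5^2 = (5^1)^2 = 5^2 = 25
5^4 = (5^2)^2 = 25^2 = 625
5^5 = 5 * 5^4 = 5 * 625 = 3125
5^10 = (5^5)^2 = 3125^2 = 9765625
5^11 = 5 * 5^10 = 5 * 9765625 = 48828125

Result: 48828125
Multiplications needed: 5 (5 lines after 5^1)

5^11 = 48828125. Using exponentiation by squaring, this requires 5 multiplications. The key idea: if the exponent is even, square the half-power; if odd, multiply by the base once.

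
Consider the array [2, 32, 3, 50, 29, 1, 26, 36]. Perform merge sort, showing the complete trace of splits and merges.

Merge sort trace:

Split: [2, 32, 3, 50, 29, 1, 26, 36] -> [2, 32, 3, 50] and [29, 1, 26, 36]
  Split: [2, 32, 3, 50] -> [2, 32] and [3, 50]
    Split: [2, 32] -> [2] and [32]
    Merge: [2] + [32] -> [2, 32]
    Split: [3, 50] -> [3] and [50]
    Merge: [3] + [50] -> [3, 50]
  Merge: [2, 32] + [3, 50] -> [2, 3, 32, 50]
  Split: [29, 1, 26, 36] -> [29, 1] and [26, 36]
    Split: [29, 1] -> [29] and [1]
    Merge: [29] + [1] -> [1, 29]
    Split: [26, 36] -> [26] and [36]
    Merge: [26] + [36] -> [26, 36]
  Merge: [1, 29] + [26, 36] -> [1, 26, 29, 36]
Merge: [2, 3, 32, 50] + [1, 26, 29, 36] -> [1, 2, 3, 26, 29, 32, 36, 50]

Final sorted array: [1, 2, 3, 26, 29, 32, 36, 50]

The merge sort proceeds by recursively splitting the array and merging sorted halves.
After all merges, the sorted array is [1, 2, 3, 26, 29, 32, 36, 50].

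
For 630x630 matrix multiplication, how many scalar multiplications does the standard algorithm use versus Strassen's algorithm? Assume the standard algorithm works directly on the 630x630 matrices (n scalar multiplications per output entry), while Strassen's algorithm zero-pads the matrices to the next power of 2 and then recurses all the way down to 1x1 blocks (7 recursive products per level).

Matrix multiplication for 630x630 matrices:

Strassen's algorithm requires power-of-2 dimensions. Pad 630x630 to 1024x1024 (next power of 2).

Standard algorithm: 630^3 = 250047000 multiplications
Strassen's algorithm: 7^(log2(1024)) = 7^10 = 282475249 multiplications
Difference: 250047000 - 282475249 = -32428249 (Strassen uses MORE here due to padding overhead — for small or just-over-power-of-2 n, padding can outweigh the per-level savings)

Standard: 250047000 multiplications (630^3). Strassen: 282475249 multiplications (7^10, after padding to 1024x1024). Strassen reduces 8 recursive multiplications to 7 at each level.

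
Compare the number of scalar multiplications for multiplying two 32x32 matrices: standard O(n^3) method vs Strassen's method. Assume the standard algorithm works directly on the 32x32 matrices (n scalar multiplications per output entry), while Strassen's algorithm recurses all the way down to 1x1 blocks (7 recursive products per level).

Matrix multiplication for 32x32 matrices:

Standard algorithm: 32^3 = 32768 multiplications
Strassen's algorithm: 7^(log2(32)) = 7^5 = 16807 multiplications
Savings: 32768 - 16807 = 15961 multiplications

Standard: 32768 multiplications (32^3). Strassen: 16807 multiplications (7^5). Strassen reduces 8 recursive multiplications to 7 at each level.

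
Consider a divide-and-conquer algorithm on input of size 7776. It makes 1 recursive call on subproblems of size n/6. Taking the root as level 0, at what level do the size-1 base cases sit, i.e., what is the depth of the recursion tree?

For divide and conquer with division factor 6:

Problem sizes at each level:
Level 0: 7776
Level 1: 1296
Level 2: 216
Level 3: 36
Level 4: 6
Level 5: 1

The root is level 0 and the size-1 base case is level 5 (the tree spans levels 0 through 5, i.e. 6 levels counting the root), so the depth is the number of divisions: log_6(7776) = 5

The recursion tree depth is log_6(7776) = 5. At each level, the problem size is divided by 6, so it takes 5 divisions to reduce to a base case of size 1. The algorithm makes 1 recursive call at each level.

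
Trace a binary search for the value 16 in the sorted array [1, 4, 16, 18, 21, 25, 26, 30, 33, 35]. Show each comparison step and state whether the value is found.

Binary search for 16 in [1, 4, 16, 18, 21, 25, 26, 30, 33, 35]:

lo=0, hi=9, mid=4, arr[mid]=21 -> 21 > 16, search left half
lo=0, hi=3, mid=1, arr[mid]=4 -> 4 < 16, search right half
lo=2, hi=3, mid=2, arr[mid]=16 -> Found target at index 2!

Binary search finds 16 at index 2 after 3 comparisons. The search repeatedly halves the search space by comparing with the middle element.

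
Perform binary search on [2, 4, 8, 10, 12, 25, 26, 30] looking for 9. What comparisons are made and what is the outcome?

Binary search for 9 in [2, 4, 8, 10, 12, 25, 26, 30]:

lo=0, hi=7, mid=3, arr[mid]=10 -> 10 > 9, search left half
lo=0, hi=2, mid=1, arr[mid]=4 -> 4 < 9, search right half
lo=2, hi=2, mid=2, arr[mid]=8 -> 8 < 9, search right half
lo=3 > hi=2, target 9 not found

Binary search determines that 9 is not in the array after 3 comparisons. The search space was exhausted without finding the target.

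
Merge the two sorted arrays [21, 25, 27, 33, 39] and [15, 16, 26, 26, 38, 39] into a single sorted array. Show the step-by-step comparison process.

Merging process:

Compare 21 vs 15: take 15 from right. Merged: [15]
Compare 21 vs 16: take 16 from right. Merged: [15, 16]
Compare 21 vs 26: take 21 from left. Merged: [15, 16, 21]
Compare 25 vs 26: take 25 from left. Merged: [15, 16, 21, 25]
Compare 27 vs 26: take 26 from right. Merged: [15, 16, 21, 25, 26]
Compare 27 vs 26: take 26 from right. Merged: [15, 16, 21, 25, 26, 26]
Compare 27 vs 38: take 27 from left. Merged: [15, 16, 21, 25, 26, 26, 27]
Compare 33 vs 38: take 33 from left. Merged: [15, 16, 21, 25, 26, 26, 27, 33]
Compare 39 vs 38: take 38 from right. Merged: [15, 16, 21, 25, 26, 26, 27, 33, 38]
Compare 39 vs 39: take 39 from left. Merged: [15, 16, 21, 25, 26, 26, 27, 33, 38, 39]
Append remaining from right: [39]. Merged: [15, 16, 21, 25, 26, 26, 27, 33, 38, 39, 39]

Final merged array: [15, 16, 21, 25, 26, 26, 27, 33, 38, 39, 39]
Total comparisons: 10

The merged array is [15, 16, 21, 25, 26, 26, 27, 33, 38, 39, 39], requiring 10 comparisons. The merge step runs in O(n) time where n is the total number of elements.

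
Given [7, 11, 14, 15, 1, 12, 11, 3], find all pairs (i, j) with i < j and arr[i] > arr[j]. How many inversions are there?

Finding inversions in [7, 11, 14, 15, 1, 12, 11, 3]:

(0, 4): arr[0]=7 > arr[4]=1
(0, 7): arr[0]=7 > arr[7]=3
(1, 4): arr[1]=11 > arr[4]=1
(1, 7): arr[1]=11 > arr[7]=3
(2, 4): arr[2]=14 > arr[4]=1
(2, 5): arr[2]=14 > arr[5]=12
(2, 6): arr[2]=14 > arr[6]=11
(2, 7): arr[2]=14 > arr[7]=3
(3, 4): arr[3]=15 > arr[4]=1
(3, 5): arr[3]=15 > arr[5]=12
(3, 6): arr[3]=15 > arr[6]=11
(3, 7): arr[3]=15 > arr[7]=3
(5, 6): arr[5]=12 > arr[6]=11
(5, 7): arr[5]=12 > arr[7]=3
(6, 7): arr[6]=11 > arr[7]=3

Total inversions: 15

The array has 15 inversion(s): (0,4), (0,7), (1,4), (1,7), (2,4), (2,5), (2,6), (2,7), (3,4), (3,5), (3,6), (3,7), (5,6), (5,7), (6,7). Each pair (i,j) satisfies i < j and arr[i] > arr[j].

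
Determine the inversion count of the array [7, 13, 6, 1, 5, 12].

Finding inversions in [7, 13, 6, 1, 5, 12]:

(0, 2): arr[0]=7 > arr[2]=6
(0, 3): arr[0]=7 > arr[3]=1
(0, 4): arr[0]=7 > arr[4]=5
(1, 2): arr[1]=13 > arr[2]=6
(1, 3): arr[1]=13 > arr[3]=1
(1, 4): arr[1]=13 > arr[4]=5
(1, 5): arr[1]=13 > arr[5]=12
(2, 3): arr[2]=6 > arr[3]=1
(2, 4): arr[2]=6 > arr[4]=5

Total inversions: 9

The array has 9 inversion(s): (0,2), (0,3), (0,4), (1,2), (1,3), (1,4), (1,5), (2,3), (2,4). Each pair (i,j) satisfies i < j and arr[i] > arr[j].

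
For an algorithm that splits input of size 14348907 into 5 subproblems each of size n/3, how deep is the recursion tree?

For divide and conquer with division factor 3:

Problem sizes at each level:
Level 0: 14348907
Level 1: 4782969
Level 2: 1594323
Level 3: 531441
Level 4: 177147
Level 5: 59049
Level 6: 19683
Level 7: 6561
Level 8: 2187
Level 9: 729
Level 10: 243
Level 11: 81
Level 12: 27
Level 13: 9
Level 14: 3
Level 15: 1

The root is level 0 and the size-1 base case is level 15 (the tree spans levels 0 through 15, i.e. 16 levels counting the root), so the depth is the number of divisions: log_3(14348907) = 15

The recursion tree depth is log_3(14348907) = 15. At each level, the problem size is divided by 3, so it takes 15 divisions to reduce to a base case of size 1. The algorithm makes 5 recursive calls at each level.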